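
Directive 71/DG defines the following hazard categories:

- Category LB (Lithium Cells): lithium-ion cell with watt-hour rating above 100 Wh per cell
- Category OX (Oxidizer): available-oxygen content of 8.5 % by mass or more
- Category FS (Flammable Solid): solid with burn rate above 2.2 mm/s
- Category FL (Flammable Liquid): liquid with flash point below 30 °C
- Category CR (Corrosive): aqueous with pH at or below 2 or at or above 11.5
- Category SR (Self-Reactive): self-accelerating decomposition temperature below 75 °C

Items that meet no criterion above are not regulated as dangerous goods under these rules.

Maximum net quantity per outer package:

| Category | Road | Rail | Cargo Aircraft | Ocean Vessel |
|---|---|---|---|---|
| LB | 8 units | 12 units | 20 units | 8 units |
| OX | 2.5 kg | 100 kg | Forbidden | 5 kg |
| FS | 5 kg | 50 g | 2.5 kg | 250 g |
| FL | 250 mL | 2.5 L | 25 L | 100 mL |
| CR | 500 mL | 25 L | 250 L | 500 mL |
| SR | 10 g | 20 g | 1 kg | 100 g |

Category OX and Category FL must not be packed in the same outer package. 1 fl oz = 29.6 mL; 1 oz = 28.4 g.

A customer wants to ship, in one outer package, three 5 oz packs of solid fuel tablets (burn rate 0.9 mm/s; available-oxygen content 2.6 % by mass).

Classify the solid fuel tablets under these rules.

Not regulated

available-oxygen content 2.6 % by mass is not above 8.5 % by mass, so Category OX does not apply.
burn rate 0.9 mm/s is not above 2.2 mm/s, so Category FS does not apply.
No criterion is met, so the item is not regulated.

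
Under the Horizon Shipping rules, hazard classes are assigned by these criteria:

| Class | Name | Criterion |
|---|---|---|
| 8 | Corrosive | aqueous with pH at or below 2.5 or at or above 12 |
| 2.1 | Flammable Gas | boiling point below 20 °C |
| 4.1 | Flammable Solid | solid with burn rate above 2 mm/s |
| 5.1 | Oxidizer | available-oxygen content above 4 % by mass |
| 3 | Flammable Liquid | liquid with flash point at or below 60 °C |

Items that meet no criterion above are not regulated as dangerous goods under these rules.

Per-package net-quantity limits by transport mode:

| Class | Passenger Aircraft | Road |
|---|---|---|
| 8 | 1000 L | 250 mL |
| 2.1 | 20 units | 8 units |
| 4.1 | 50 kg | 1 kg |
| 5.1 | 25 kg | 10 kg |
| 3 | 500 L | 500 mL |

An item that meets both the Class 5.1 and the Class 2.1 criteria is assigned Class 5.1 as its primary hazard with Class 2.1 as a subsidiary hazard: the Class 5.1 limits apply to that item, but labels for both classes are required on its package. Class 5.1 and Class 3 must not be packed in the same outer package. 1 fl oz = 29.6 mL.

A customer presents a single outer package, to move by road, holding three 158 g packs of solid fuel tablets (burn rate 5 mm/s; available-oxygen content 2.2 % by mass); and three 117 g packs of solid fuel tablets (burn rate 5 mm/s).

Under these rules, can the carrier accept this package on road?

The solid fuel tablets have burn rate 5 mm/s, which is > 2 mm/s, so they are Class 4.1 (Flammable Solid).
With burn rate 5 mm/s (> 2 mm/s), the solid fuel tablets fall in Class 4.1.
Total Class 4.1: (three 158 g packs = 474 g) + (three 117 g packs = 351 g) = 825 g.
825 g ≤ 1 kg (road limit, Class 4.1) — within limit.

Yes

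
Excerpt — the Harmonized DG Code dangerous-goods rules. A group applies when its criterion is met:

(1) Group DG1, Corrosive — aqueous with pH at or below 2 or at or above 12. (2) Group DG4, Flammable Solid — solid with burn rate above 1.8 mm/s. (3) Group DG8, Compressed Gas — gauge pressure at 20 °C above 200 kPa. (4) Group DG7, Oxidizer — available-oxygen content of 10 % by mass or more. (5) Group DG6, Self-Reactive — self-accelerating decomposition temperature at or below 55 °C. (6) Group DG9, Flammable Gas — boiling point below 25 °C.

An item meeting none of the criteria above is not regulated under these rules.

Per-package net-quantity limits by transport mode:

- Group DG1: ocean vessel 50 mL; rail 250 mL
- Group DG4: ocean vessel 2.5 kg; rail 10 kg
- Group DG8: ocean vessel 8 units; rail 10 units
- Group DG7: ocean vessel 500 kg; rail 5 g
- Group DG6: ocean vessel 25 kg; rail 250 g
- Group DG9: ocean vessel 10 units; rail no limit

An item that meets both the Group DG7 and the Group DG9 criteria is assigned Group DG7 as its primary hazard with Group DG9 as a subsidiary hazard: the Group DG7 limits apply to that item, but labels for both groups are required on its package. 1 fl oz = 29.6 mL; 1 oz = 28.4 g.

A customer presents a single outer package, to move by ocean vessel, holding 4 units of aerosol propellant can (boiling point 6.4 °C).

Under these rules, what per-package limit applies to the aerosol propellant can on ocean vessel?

10 units

Boiling point 6.4 °C meets the Group DG9 criterion (Flammable Gas), so the aerosol propellant can is Group DG9.
The ocean vessel limit for Group DG9 is 10 units.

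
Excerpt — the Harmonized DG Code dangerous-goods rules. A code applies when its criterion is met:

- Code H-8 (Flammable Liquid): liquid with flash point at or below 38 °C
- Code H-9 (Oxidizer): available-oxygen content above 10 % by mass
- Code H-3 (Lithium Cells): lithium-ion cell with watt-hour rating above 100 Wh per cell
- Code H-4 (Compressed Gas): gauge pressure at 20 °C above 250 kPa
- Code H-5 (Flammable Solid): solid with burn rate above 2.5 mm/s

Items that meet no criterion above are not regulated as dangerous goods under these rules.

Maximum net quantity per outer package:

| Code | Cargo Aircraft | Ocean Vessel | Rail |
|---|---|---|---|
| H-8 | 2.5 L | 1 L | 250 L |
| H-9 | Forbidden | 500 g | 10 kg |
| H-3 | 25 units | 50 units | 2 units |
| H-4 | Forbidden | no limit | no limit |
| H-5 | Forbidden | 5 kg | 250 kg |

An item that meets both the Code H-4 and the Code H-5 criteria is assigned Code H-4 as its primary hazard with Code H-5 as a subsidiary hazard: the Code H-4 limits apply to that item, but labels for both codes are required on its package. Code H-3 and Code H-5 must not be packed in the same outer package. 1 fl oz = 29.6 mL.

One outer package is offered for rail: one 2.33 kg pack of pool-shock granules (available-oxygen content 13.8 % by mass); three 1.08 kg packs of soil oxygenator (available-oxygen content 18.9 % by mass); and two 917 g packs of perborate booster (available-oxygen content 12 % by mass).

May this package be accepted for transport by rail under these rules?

Yes

The pool-shock granules have available-oxygen content 13.8 % by mass, which is > 10 % by mass, so they are Code H-9 (Oxidizer).
The soil oxygenator has available-oxygen content 18.9 % by mass, which is > 10 % by mass, so it is Code H-9 (Oxidizer).
Perborate booster: available-oxygen content 12 % by mass > 10 % by mass → Code H-9 (Oxidizer).
Code H-9 net quantity: 2.33 kg + (three 1.08 kg packs = 3.24 kg) + (two 917 g packs = 1.834 kg) = 7.404 kg.
That is within the Code H-9 rail limit of 10 kg.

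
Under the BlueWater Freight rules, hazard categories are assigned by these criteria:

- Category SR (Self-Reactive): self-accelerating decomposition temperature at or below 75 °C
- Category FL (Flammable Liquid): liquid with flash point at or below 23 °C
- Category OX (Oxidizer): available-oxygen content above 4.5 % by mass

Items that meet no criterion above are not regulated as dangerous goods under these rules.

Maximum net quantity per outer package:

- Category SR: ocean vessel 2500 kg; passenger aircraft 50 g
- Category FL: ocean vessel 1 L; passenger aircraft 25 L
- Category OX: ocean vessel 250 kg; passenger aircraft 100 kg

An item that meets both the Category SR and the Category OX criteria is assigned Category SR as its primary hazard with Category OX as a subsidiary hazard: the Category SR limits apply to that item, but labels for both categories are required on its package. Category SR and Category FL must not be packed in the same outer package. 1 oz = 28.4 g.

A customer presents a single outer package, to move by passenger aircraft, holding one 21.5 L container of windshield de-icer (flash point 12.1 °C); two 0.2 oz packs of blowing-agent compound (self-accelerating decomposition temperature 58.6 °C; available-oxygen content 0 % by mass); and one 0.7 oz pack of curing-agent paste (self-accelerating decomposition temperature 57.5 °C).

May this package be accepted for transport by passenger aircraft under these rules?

No

Windshield de-icer: flash point 12.1 °C ≤ 23 °C → Category FL (Flammable Liquid).
Blowing-agent compound: self-accelerating decomposition temperature 58.6 °C ≤ 75 °C → Category SR (Self-Reactive).
The curing-agent paste has self-accelerating decomposition temperature 57.5 °C, which is ≤ 75 °C, so it is Category SR (Self-Reactive).
Total Category SR: (two 0.2 oz packs = 11.36 g) + (one 0.7 oz pack = 19.88 g) = 31.24 g.
31.24 g is within the passenger aircraft limit of 50 g for Category SR.
Category FL quantity: 21.5 L.
That is within the Category FL passenger aircraft limit of 25 L.
Category SR and Category FL may not share an outer package.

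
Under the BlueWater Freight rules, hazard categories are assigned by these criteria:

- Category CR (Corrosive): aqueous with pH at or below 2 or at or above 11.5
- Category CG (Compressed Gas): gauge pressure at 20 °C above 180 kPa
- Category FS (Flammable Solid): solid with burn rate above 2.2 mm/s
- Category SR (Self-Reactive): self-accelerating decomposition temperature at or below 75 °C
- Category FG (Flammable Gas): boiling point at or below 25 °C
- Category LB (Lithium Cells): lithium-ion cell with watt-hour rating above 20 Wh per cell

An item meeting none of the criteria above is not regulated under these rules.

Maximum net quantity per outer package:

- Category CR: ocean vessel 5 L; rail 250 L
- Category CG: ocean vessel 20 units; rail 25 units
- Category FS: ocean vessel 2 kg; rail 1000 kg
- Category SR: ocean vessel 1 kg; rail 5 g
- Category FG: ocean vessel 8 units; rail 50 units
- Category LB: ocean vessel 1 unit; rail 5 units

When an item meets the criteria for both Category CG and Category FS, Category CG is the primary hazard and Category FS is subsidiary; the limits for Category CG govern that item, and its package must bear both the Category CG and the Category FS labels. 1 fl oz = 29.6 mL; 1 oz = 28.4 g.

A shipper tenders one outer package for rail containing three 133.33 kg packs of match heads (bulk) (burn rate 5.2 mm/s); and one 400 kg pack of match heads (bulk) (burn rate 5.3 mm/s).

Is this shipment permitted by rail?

With burn rate 5.2 mm/s (> 2.2 mm/s), the match heads (bulk) fall in Category FS.
Match heads (bulk): burn rate 5.3 mm/s > 2.2 mm/s → Category FS (Flammable Solid).
Category FS net quantity: (three 133.33 kg packs = 399.99 kg) + 400 kg = 799.99 kg.
799.99 kg ≤ 1000 kg (rail limit, Category FS) — within limit.

Yes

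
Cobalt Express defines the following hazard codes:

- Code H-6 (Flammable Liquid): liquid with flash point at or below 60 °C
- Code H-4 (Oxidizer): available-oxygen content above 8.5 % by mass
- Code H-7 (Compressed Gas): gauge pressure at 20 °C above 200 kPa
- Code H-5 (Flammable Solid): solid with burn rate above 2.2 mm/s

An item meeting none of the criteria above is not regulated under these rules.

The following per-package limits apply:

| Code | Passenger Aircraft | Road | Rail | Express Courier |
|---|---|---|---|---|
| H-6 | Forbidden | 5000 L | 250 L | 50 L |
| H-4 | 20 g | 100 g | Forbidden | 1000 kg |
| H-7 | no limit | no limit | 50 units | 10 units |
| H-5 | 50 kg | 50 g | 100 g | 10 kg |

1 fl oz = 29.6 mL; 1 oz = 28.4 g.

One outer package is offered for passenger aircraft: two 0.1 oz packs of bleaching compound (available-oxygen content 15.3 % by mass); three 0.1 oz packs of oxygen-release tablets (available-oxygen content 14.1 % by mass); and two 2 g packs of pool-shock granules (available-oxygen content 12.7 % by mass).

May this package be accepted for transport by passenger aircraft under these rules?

Available-oxygen content 15.3 % by mass meets the Code H-4 criterion (Oxidizer), so the bleaching compound is Code H-4.
Oxygen-release tablets: available-oxygen content 14.1 % by mass > 8.5 % by mass → Code H-4 (Oxidizer).
Pool-shock granules: available-oxygen content 12.7 % by mass > 8.5 % by mass → Code H-4 (Oxidizer).
Total Code H-4: (two 0.1 oz packs = 5.68 g) + (three 0.1 oz packs = 8.52 g) + (two 2 g packs = 4 g) = 18.2 g.
That is within the Code H-4 passenger aircraft limit of 20 g.

Yes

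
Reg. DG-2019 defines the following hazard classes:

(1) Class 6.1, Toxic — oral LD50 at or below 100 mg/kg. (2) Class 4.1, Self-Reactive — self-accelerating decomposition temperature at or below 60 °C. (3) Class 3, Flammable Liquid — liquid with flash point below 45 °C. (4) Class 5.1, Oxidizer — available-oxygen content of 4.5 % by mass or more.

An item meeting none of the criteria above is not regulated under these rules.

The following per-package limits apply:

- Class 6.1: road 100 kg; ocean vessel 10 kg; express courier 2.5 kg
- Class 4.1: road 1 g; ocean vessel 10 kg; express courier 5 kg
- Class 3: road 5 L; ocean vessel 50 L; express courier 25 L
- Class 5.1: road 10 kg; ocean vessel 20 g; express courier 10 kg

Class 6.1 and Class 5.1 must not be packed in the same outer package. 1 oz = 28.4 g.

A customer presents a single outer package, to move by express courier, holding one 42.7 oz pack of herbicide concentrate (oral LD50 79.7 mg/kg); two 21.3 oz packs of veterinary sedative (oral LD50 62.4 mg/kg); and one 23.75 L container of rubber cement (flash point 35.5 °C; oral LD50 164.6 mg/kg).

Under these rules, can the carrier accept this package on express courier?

Yes

The herbicide concentrate has oral LD50 79.7 mg/kg, which is ≤ 100 mg/kg, so it is Class 6.1 (Toxic).
With oral LD50 62.4 mg/kg (≤ 100 mg/kg), the veterinary sedative falls in Class 6.1.
Flash point 35.5 °C meets the Class 3 criterion (Flammable Liquid), so the rubber cement is Class 3.
Class 6.1 net quantity: (one 42.7 oz pack = 1212.68 g) + (two 21.3 oz packs = 1209.84 g) = 2422.52 g.
2422.52 g ≤ 2.5 kg (express courier limit, Class 6.1) — within limit.
Class 3 quantity: 23.75 L.
23.75 L is within the express courier limit of 25 L for Class 3.
The segregation rule (Class 6.1 with Class 5.1) does not apply to Class 6.1 with Class 3.
Every hazard class is within its express courier limit and no segregation rule is violated.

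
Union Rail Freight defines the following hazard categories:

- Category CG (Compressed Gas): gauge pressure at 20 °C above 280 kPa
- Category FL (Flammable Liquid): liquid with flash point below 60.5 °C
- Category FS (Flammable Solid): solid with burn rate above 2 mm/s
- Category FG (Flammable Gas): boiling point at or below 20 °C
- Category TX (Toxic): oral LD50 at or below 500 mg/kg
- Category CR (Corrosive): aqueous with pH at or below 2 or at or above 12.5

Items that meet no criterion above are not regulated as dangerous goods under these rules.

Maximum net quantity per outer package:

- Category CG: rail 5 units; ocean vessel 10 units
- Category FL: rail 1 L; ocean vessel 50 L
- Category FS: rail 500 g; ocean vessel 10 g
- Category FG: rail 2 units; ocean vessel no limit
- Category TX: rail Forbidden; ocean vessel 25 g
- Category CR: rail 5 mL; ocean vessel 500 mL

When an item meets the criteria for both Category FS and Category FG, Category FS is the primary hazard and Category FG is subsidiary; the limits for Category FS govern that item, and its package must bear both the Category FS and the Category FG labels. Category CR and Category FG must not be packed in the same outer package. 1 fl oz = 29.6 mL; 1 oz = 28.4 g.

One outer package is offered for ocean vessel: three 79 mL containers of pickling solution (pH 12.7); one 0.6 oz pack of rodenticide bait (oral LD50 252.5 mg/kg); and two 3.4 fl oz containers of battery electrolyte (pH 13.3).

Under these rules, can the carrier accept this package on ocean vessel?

Yes

With pH 12.7 (≥ 12.5), the pickling solution falls in Category CR.
Rodenticide bait: oral LD50 252.5 mg/kg ≤ 500 mg/kg → Category TX (Toxic).
With pH 13.3 (≥ 12.5), the battery electrolyte falls in Category CR.
Total Category CR: (three 79 mL containers = 237 mL) + (two 3.4 fl oz containers = 201.28 mL) = 438.28 mL.
438.28 mL ≤ 500 mL (ocean vessel limit, Category CR) — within limit.
Category TX quantity: one 0.6 oz pack = 17.04 g.
17.04 g is within the ocean vessel limit of 25 g for Category TX.
The segregation rule (Category CR with Category FG) does not apply to Category CR with Category TX.
Every hazard category is within its ocean vessel limit and no segregation rule is violated.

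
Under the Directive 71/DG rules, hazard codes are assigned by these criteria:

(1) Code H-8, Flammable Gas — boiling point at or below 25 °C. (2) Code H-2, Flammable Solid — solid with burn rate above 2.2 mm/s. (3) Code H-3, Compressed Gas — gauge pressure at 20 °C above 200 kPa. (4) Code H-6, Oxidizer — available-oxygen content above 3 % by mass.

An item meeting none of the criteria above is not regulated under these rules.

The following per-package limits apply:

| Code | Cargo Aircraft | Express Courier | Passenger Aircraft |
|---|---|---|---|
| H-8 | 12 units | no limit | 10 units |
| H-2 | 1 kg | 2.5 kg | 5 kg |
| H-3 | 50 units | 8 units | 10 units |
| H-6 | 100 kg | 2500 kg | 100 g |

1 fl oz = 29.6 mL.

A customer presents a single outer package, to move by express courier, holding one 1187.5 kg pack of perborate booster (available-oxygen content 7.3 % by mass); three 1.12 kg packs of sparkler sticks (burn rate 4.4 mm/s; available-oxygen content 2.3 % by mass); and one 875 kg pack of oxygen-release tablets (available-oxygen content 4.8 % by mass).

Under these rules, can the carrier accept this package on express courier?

No

Perborate booster: available-oxygen content 7.3 % by mass > 3 % by mass → Code H-6 (Oxidizer).
Burn rate 4.4 mm/s meets the Code H-2 criterion (Flammable Solid), so the sparkler sticks are Code H-2.
The oxygen-release tablets have available-oxygen content 4.8 % by mass, which is > 3 % by mass, so they are Code H-6 (Oxidizer).
Code H-6 net quantity: 1187.5 kg + 875 kg = 2062.5 kg.
2062.5 kg is within the express courier limit of 2500 kg for Code H-6.
Code H-2 quantity: three 1.12 kg packs = 3.36 kg.
3.36 kg > 2.5 kg (express courier limit, Code H-2) — over the limit.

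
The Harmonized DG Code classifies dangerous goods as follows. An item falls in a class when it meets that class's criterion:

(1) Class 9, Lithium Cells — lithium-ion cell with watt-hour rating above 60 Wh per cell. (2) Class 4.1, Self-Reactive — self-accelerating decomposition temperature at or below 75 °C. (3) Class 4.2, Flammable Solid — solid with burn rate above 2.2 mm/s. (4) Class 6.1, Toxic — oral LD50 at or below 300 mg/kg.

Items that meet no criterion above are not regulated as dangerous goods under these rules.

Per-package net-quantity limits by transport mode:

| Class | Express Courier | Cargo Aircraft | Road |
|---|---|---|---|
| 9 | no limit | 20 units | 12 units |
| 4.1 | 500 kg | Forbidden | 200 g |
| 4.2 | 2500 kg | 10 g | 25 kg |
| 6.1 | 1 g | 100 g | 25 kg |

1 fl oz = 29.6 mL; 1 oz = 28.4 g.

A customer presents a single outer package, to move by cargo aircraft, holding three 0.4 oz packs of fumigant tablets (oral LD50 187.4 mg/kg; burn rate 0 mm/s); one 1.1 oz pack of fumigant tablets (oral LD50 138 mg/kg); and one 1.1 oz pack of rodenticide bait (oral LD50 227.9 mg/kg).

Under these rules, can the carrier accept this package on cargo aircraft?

Oral LD50 187.4 mg/kg meets the Class 6.1 criterion (Toxic), so the fumigant tablets are Class 6.1.
Oral LD50 138 mg/kg meets the Class 6.1 criterion (Toxic), so the fumigant tablets are Class 6.1.
With oral LD50 227.9 mg/kg (≤ 300 mg/kg), the rodenticide bait falls in Class 6.1.
Class 6.1 net quantity: (three 0.4 oz packs = 34.08 g) + (one 1.1 oz pack = 31.24 g) + (one 1.1 oz pack = 31.24 g) = 96.56 g.
96.56 g ≤ 100 g (cargo aircraft limit, Class 6.1) — within limit.

Yes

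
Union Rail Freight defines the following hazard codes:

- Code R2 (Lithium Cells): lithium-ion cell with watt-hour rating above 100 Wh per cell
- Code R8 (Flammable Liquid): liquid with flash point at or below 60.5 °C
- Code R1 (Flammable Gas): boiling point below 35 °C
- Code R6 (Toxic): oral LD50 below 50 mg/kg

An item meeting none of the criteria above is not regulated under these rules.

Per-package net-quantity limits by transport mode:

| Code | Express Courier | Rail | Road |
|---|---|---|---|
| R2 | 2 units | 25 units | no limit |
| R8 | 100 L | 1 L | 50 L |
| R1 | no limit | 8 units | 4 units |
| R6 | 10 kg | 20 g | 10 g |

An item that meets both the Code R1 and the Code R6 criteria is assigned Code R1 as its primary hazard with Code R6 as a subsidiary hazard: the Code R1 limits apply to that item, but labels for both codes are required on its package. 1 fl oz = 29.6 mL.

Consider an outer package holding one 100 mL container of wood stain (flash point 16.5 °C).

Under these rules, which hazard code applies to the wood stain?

Wood stain: flash point 16.5 °C ≤ 60.5 °C → Code R8 (Flammable Liquid).

Code R8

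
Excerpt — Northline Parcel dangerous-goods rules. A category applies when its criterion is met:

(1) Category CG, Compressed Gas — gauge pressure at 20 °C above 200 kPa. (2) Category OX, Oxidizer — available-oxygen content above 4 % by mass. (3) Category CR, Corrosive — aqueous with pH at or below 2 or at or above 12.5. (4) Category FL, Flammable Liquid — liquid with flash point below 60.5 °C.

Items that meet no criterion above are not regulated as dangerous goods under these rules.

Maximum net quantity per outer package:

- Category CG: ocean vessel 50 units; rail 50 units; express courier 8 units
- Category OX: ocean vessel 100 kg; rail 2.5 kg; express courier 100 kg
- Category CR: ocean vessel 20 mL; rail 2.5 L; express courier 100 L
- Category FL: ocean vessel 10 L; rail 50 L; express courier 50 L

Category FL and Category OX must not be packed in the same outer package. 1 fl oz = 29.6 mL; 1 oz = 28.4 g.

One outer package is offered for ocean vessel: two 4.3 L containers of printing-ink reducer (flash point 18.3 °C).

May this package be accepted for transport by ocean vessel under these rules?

Yes

Flash point 18.3 °C meets the Category FL criterion (Flammable Liquid), so the printing-ink reducer is Category FL.
Category FL quantity: two 4.3 L containers = 8.6 L.
8.6 L is within the ocean vessel limit of 10 L for Category FL.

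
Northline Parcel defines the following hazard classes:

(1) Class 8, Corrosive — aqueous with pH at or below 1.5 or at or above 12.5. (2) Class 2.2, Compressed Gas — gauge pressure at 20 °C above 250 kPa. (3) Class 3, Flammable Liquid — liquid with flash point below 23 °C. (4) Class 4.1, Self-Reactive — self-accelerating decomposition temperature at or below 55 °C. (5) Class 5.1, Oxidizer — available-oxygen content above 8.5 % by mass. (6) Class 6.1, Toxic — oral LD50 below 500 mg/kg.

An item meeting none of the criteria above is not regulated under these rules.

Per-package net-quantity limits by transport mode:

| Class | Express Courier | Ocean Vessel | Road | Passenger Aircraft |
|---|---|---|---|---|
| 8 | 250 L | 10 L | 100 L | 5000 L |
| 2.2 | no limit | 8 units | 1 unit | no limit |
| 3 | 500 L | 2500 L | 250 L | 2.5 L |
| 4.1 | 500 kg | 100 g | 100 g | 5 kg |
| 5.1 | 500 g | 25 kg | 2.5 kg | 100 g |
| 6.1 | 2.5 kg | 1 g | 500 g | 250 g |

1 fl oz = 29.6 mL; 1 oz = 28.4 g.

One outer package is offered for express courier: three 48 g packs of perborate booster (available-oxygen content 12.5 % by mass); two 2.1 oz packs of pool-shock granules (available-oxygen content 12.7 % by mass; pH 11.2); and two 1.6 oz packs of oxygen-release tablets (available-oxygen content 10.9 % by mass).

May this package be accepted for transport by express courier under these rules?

The perborate booster has available-oxygen content 12.5 % by mass, which is > 8.5 % by mass, so it is Class 5.1 (Oxidizer).
With available-oxygen content 12.7 % by mass (> 8.5 % by mass), the pool-shock granules fall in Class 5.1.
With available-oxygen content 10.9 % by mass (> 8.5 % by mass), the oxygen-release tablets fall in Class 5.1.
Class 5.1 net quantity: (three 48 g packs = 144 g) + (two 2.1 oz packs = 119.28 g) + (two 1.6 oz packs = 90.88 g) = 354.16 g.
354.16 g ≤ 500 g (express courier limit, Class 5.1) — within limit.

Yes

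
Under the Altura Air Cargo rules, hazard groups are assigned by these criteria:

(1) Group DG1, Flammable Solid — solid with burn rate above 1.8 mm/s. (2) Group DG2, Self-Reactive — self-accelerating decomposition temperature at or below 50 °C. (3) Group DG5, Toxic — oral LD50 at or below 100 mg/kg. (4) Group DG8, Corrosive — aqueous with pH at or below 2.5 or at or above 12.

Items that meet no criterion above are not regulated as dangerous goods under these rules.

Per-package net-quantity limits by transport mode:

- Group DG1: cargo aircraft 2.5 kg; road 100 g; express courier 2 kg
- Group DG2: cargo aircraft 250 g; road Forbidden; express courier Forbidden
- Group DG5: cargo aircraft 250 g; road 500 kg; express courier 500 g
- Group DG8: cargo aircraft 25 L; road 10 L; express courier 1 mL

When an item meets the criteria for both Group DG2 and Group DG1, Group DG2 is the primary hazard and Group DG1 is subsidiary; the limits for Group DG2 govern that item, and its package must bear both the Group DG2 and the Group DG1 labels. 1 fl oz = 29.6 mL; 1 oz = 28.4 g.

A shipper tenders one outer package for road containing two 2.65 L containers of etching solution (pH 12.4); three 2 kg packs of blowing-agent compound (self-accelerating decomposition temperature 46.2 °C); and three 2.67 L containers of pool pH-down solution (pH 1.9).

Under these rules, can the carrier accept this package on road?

The etching solution has pH 12.4, which is ≥ 12, so it is Group DG8 (Corrosive).
Self-accelerating decomposition temperature 46.2 °C meets the Group DG2 criterion (Self-Reactive), so the blowing-agent compound is Group DG2.
Pool pH-down solution: pH 1.9 ≤ 2.5 → Group DG8 (Corrosive).
Total Group DG8: (two 2.65 L containers = 5.3 L) + (three 2.67 L containers = 8.01 L) = 13.31 L.
13.31 L > 10 L (road limit, Group DG8) — over the limit.
Group DG2 quantity: three 2 kg packs = 6 kg.
By road, Group DG2 is Forbidden regardless of quantity.

No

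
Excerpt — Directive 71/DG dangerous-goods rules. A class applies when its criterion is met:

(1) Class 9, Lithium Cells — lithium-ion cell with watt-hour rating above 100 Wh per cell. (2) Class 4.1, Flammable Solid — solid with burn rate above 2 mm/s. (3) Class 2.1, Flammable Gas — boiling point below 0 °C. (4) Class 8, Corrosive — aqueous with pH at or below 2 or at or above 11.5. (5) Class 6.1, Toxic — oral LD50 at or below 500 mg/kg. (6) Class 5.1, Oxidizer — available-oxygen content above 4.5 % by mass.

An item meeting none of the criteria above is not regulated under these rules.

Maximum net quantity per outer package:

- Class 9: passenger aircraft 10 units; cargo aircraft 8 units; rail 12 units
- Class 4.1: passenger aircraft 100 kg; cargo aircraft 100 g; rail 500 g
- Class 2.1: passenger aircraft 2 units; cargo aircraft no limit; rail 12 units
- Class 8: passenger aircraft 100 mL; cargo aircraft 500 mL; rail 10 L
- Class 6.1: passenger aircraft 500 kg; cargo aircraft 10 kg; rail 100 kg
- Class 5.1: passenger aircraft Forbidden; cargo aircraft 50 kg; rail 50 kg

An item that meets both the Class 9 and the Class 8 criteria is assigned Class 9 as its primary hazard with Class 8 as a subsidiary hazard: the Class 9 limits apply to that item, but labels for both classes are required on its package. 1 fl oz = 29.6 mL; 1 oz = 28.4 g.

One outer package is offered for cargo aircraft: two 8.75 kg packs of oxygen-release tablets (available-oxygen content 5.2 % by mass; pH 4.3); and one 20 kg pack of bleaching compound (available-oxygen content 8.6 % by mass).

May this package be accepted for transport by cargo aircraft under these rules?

With available-oxygen content 5.2 % by mass (> 4.5 % by mass), the oxygen-release tablets fall in Class 5.1.
With available-oxygen content 8.6 % by mass (> 4.5 % by mass), the bleaching compound falls in Class 5.1.
Total Class 5.1: (two 8.75 kg packs = 17.5 kg) + 20 kg = 37.5 kg.
37.5 kg ≤ 50 kg (cargo aircraft limit, Class 5.1) — within limit.

Yes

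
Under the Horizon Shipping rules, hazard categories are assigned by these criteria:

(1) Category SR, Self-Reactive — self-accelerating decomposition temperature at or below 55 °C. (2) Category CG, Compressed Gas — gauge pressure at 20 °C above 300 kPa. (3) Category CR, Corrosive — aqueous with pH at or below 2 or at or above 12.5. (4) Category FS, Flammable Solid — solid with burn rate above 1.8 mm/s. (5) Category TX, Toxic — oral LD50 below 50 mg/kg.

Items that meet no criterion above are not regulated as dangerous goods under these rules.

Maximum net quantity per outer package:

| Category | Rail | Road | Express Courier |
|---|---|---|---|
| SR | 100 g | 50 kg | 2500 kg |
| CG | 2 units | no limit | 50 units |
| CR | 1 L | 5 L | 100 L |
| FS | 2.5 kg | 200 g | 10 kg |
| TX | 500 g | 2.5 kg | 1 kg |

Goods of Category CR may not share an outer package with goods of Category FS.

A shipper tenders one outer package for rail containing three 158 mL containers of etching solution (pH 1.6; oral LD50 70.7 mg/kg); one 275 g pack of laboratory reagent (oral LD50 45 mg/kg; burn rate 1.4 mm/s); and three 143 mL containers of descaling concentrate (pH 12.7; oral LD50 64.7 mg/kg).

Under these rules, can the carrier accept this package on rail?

Yes

pH 1.6 meets the Category CR criterion (Corrosive), so the etching solution is Category CR.
The laboratory reagent has oral LD50 45 mg/kg, which is < 50 mg/kg, so it is Category TX (Toxic).
The descaling concentrate has pH 12.7, which is ≥ 12.5, so it is Category CR (Corrosive).
Total Category CR: (three 158 mL containers = 474 mL) + (three 143 mL containers = 429 mL) = 903 mL.
That is within the Category CR rail limit of 1 L.
Category TX quantity: 275 g.
275 g ≤ 500 g (rail limit, Category TX) — within limit.
The segregation rule (Category CR with Category FS) does not apply to Category CR with Category TX.
Every hazard category is within its rail limit and no segregation rule is violated.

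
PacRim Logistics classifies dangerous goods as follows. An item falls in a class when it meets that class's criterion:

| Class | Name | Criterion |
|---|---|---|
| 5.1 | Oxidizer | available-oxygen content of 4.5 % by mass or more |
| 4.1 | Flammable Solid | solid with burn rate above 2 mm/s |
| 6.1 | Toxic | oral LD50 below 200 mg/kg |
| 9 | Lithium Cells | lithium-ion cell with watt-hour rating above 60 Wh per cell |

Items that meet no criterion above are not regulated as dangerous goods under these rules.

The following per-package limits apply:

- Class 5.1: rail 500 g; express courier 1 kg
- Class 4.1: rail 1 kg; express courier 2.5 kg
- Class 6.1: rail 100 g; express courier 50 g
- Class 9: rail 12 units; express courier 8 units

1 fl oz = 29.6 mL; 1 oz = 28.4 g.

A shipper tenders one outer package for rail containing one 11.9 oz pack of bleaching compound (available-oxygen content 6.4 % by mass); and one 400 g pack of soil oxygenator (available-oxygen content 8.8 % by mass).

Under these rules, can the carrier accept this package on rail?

The bleaching compound has available-oxygen content 6.4 % by mass, which is ≥ 4.5 % by mass, so it is Class 5.1 (Oxidizer).
With available-oxygen content 8.8 % by mass (≥ 4.5 % by mass), the soil oxygenator falls in Class 5.1.
Total Class 5.1: (one 11.9 oz pack = 337.96 g) + 400 g = 737.96 g.
737.96 g exceeds the rail limit of 500 g for Class 5.1.

No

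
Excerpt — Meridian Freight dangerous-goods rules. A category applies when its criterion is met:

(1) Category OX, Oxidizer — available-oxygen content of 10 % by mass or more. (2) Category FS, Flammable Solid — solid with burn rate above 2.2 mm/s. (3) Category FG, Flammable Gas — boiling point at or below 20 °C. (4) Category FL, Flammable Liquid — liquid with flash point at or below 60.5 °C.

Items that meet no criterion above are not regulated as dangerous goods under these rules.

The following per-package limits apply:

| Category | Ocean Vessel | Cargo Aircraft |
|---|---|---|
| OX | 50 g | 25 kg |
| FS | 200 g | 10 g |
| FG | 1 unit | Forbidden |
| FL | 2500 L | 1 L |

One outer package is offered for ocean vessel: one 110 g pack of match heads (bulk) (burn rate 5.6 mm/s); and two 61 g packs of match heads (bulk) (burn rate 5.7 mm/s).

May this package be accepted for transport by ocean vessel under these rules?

With burn rate 5.6 mm/s (> 2.2 mm/s), the match heads (bulk) fall in Category FS.
With burn rate 5.7 mm/s (> 2.2 mm/s), the match heads (bulk) fall in Category FS.
Total Category FS: 110 g + (two 61 g packs = 122 g) = 232 g.
232 g > 200 g (ocean vessel limit, Category FS) — over the limit.

No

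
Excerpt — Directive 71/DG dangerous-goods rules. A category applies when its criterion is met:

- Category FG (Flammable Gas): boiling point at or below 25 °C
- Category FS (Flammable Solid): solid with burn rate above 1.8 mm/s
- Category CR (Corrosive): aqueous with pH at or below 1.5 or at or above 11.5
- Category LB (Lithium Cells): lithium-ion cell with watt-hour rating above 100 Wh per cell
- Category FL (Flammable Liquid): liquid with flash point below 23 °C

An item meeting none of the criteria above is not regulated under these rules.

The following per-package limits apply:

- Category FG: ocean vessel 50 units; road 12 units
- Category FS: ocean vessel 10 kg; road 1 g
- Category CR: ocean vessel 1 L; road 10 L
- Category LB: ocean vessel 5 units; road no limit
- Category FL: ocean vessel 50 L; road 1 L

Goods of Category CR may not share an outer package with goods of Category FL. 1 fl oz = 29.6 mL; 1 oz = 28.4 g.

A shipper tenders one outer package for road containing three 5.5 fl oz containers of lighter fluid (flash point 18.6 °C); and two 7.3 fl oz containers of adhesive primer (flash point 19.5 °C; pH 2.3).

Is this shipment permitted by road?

With flash point 18.6 °C (< 23 °C), the lighter fluid falls in Category FL.
The adhesive primer has flash point 19.5 °C, which is < 23 °C, so it is Category FL (Flammable Liquid).
Category FL net quantity: (three 5.5 fl oz containers = 488.4 mL) + (two 7.3 fl oz containers = 432.16 mL) = 920.56 mL.
920.56 mL is within the road limit of 1 L for Category FL.

Yes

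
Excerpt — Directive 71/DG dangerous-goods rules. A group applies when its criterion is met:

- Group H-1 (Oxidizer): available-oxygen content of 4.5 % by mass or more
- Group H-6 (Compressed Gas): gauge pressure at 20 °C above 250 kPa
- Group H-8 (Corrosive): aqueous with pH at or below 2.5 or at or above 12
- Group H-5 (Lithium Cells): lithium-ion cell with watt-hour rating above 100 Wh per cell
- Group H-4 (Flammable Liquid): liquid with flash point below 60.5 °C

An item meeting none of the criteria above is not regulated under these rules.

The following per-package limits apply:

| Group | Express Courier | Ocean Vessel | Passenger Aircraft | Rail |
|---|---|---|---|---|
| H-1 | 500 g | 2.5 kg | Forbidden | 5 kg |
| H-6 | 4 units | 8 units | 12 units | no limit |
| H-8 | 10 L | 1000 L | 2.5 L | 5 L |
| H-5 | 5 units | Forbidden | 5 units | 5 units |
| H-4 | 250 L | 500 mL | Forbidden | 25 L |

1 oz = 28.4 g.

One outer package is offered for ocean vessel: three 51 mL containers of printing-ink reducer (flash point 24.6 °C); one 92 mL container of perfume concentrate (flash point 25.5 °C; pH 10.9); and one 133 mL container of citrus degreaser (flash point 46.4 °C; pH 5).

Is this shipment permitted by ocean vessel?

Printing-ink reducer: flash point 24.6 °C < 60.5 °C → Group H-4 (Flammable Liquid).
Perfume concentrate: flash point 25.5 °C < 60.5 °C → Group H-4 (Flammable Liquid).
Citrus degreaser: flash point 46.4 °C < 60.5 °C → Group H-4 (Flammable Liquid).
Total Group H-4: (three 51 mL containers = 153 mL) + 92 mL + 133 mL = 378 mL.
378 mL is within the ocean vessel limit of 500 mL for Group H-4.

Yes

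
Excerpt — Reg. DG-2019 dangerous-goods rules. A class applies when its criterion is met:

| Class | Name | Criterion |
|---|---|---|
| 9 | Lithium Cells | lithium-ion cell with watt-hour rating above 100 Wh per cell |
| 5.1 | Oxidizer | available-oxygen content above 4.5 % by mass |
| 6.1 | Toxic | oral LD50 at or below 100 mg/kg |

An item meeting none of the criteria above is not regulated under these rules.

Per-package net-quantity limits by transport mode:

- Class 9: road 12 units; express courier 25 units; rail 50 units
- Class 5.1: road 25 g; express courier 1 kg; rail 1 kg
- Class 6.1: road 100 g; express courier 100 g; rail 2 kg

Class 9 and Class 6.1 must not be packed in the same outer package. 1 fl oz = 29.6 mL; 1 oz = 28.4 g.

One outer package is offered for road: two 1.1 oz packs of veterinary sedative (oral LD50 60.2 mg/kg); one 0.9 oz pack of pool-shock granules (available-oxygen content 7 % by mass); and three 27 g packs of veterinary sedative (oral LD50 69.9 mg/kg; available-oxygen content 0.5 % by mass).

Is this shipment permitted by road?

No

With oral LD50 60.2 mg/kg (≤ 100 mg/kg), the veterinary sedative falls in Class 6.1.
Pool-shock granules: available-oxygen content 7 % by mass > 4.5 % by mass → Class 5.1 (Oxidizer).
With oral LD50 69.9 mg/kg (≤ 100 mg/kg), the veterinary sedative falls in Class 6.1.
Class 6.1 net quantity: (two 1.1 oz packs = 62.48 g) + (three 27 g packs = 81 g) = 143.48 g.
That exceeds the Class 6.1 road limit of 100 g.
Class 5.1 quantity: one 0.9 oz pack = 25.56 g.
25.56 g exceeds the road limit of 25 g for Class 5.1.
The segregation rule (Class 9 with Class 6.1) does not apply to Class 6.1 with Class 5.1.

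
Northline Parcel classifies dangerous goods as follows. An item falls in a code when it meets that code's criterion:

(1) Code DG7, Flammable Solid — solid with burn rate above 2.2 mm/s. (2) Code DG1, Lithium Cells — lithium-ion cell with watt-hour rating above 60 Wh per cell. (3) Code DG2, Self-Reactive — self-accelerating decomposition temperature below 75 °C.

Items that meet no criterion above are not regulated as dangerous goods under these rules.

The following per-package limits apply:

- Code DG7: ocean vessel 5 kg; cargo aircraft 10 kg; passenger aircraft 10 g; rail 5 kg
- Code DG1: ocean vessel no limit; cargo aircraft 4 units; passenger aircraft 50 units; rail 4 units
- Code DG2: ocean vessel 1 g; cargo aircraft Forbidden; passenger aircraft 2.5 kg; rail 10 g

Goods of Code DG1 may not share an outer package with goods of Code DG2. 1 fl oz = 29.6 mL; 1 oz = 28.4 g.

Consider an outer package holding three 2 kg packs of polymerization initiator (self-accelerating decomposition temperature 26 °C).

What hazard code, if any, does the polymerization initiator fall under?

Code DG2

Self-accelerating decomposition temperature 26 °C meets the Code DG2 criterion (Self-Reactive), so the polymerization initiator is Code DG2.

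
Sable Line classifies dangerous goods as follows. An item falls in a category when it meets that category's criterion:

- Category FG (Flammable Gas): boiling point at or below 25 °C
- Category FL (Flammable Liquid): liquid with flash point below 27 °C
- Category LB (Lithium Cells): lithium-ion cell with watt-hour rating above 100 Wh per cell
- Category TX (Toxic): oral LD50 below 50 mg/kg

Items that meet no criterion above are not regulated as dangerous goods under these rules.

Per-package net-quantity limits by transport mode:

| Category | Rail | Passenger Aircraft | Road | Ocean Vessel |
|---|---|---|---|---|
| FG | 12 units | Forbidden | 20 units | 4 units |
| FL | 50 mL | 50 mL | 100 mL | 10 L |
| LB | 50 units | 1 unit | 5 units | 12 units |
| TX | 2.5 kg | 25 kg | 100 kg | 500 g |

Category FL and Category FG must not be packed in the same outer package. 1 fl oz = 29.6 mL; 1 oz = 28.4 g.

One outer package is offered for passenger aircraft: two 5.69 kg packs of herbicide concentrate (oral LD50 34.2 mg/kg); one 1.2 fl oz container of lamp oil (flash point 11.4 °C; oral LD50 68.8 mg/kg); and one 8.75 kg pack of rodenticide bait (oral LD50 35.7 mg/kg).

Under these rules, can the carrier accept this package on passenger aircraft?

Yes

Herbicide concentrate: oral LD50 34.2 mg/kg < 50 mg/kg → Category TX (Toxic).
The lamp oil has flash point 11.4 °C, which is < 27 °C, so it is Category FL (Flammable Liquid).
The rodenticide bait has oral LD50 35.7 mg/kg, which is < 50 mg/kg, so it is Category TX (Toxic).
Category TX net quantity: (two 5.69 kg packs = 11.38 kg) + 8.75 kg = 20.13 kg.
That is within the Category TX passenger aircraft limit of 25 kg.
Category FL quantity: one 1.2 fl oz container = 35.52 mL.
35.52 mL ≤ 50 mL (passenger aircraft limit, Category FL) — within limit.
The segregation rule (Category FL with Category FG) does not apply to Category TX with Category FL.
Every hazard category is within its passenger aircraft limit and no segregation rule is violated.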